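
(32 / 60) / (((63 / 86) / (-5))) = -688 / 189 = -3.64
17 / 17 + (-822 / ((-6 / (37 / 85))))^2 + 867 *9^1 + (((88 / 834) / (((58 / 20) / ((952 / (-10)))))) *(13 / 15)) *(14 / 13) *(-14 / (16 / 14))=11399.97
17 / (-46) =-0.37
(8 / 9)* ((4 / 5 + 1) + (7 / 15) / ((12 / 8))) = 152 / 81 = 1.88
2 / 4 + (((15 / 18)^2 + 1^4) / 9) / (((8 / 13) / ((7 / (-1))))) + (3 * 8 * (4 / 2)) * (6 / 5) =725221 / 12960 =55.96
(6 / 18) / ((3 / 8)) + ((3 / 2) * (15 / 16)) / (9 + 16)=1361 / 1440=0.95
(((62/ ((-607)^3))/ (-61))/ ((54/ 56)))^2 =3013696/ 135681096542202654403041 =0.00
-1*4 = -4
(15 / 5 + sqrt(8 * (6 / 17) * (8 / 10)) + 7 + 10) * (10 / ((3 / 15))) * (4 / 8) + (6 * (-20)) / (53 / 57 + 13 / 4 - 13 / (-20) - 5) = 40 * sqrt(255) / 17 + 116900 / 97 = 1242.73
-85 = -85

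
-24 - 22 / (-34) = -397 / 17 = -23.35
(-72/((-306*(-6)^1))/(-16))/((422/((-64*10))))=-40/10761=-0.00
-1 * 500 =-500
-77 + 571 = 494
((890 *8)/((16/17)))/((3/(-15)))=-37825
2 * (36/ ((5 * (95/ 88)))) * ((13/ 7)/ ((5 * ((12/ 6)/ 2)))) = 82368/ 16625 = 4.95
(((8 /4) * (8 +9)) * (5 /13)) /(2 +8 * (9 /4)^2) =4 /13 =0.31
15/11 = 1.36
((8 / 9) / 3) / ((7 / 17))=136 / 189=0.72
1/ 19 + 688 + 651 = 25442/ 19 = 1339.05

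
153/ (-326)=-153/ 326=-0.47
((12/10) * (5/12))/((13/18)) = 9/13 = 0.69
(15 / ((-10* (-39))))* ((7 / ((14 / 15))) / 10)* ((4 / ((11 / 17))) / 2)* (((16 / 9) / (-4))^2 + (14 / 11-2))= -2006 / 42471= -0.05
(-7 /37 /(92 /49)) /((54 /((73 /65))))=-25039 /11948040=-0.00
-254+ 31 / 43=-10891 / 43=-253.28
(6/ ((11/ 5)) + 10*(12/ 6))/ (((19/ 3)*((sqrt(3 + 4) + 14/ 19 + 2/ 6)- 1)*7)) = -9000/ 1749979 + 128250*sqrt(7)/ 1749979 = 0.19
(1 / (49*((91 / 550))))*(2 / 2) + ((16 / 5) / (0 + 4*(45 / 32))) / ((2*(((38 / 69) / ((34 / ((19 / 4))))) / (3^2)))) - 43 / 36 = 46651699487 / 1448729100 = 32.20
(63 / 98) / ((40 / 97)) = 873 / 560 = 1.56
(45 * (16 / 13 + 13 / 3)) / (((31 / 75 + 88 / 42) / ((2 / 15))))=75950 / 5707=13.31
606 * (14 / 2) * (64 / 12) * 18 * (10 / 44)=1018080 / 11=92552.73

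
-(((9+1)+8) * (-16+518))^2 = -81649296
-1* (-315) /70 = 9 /2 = 4.50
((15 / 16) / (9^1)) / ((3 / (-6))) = -5 / 24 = -0.21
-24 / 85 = -0.28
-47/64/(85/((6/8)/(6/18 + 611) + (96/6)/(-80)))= 342677/199539200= 0.00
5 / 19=0.26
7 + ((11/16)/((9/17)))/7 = 7243/1008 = 7.19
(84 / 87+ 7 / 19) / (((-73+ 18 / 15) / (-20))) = 73500 / 197809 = 0.37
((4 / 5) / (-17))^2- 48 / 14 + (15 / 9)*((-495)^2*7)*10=1445749420462 / 50575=28586246.57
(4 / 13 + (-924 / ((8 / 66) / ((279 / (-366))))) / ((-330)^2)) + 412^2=26921455663 / 158600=169744.36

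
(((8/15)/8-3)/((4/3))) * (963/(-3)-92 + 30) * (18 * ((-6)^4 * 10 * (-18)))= -3538111104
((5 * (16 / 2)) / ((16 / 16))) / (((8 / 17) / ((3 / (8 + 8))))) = 255 / 16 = 15.94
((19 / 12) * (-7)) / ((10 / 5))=-133 / 24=-5.54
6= 6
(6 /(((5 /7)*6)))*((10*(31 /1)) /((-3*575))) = -434 /1725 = -0.25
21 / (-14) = -3 / 2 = -1.50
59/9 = 6.56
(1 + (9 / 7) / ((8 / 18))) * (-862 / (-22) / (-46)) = -46979 / 14168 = -3.32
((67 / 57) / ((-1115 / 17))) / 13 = -1139 / 826215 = -0.00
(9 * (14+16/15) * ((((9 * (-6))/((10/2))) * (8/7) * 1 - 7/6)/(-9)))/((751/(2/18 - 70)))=-201645449/10645425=-18.94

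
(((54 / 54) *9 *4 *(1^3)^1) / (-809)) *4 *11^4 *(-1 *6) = 12649824 / 809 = 15636.37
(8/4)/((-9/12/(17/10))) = -68/15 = -4.53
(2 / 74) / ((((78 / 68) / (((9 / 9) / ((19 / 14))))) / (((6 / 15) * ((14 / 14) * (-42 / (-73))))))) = 13328 / 3335735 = 0.00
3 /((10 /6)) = 9 /5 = 1.80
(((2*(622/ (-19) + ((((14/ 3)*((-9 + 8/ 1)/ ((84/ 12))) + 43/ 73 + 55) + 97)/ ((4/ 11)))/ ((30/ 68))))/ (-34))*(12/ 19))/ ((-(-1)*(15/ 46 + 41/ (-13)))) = 1533639172/ 127680285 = 12.01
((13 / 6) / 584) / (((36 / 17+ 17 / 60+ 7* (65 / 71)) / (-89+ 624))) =0.23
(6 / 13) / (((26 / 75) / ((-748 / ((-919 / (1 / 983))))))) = 168300 / 152670713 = 0.00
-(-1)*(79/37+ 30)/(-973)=-0.03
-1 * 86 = -86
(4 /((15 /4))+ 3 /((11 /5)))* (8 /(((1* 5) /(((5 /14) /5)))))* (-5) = -1604 /1155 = -1.39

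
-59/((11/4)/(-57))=13452/11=1222.91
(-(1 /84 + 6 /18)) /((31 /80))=-580 /651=-0.89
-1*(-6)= 6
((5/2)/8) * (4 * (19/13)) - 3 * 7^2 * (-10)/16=9745/104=93.70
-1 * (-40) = 40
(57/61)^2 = 3249/3721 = 0.87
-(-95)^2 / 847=-9025 / 847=-10.66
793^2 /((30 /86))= 1802700.47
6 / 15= 2 / 5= 0.40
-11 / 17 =-0.65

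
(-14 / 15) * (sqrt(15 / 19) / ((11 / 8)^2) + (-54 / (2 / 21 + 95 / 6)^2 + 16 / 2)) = -5421472 / 745935- 896 * sqrt(285) / 34485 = -7.71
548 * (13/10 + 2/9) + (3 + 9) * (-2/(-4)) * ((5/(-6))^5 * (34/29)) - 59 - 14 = 71254639/93960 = 758.35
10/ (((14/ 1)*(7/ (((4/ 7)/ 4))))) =5/ 343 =0.01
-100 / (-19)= 100 / 19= 5.26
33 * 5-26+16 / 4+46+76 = 265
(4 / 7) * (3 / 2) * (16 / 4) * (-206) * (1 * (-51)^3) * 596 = 55838945746.29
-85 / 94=-0.90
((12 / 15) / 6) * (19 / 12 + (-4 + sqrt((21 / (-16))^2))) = -53 / 360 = -0.15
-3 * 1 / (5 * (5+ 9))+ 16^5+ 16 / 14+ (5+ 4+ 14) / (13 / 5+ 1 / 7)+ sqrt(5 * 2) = sqrt(10)+ 503321033 / 480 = 1048588.65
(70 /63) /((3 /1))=10 /27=0.37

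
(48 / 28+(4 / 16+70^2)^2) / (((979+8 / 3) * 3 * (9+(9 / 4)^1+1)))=2689394599 / 4040540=665.60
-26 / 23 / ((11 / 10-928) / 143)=2860 / 16399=0.17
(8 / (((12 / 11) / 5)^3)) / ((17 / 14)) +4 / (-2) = 1160953 / 1836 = 632.33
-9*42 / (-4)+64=317 / 2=158.50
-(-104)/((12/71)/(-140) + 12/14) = 258440/2127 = 121.50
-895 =-895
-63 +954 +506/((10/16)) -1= 8498/5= 1699.60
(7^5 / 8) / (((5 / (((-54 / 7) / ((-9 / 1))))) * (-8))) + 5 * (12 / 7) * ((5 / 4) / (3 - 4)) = -62421 / 1120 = -55.73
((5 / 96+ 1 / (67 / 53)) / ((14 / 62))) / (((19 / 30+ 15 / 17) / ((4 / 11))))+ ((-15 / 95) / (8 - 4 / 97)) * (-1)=0.92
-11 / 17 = -0.65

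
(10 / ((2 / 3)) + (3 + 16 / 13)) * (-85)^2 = 1806250 / 13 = 138942.31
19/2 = 9.50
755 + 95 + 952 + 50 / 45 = 16228 / 9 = 1803.11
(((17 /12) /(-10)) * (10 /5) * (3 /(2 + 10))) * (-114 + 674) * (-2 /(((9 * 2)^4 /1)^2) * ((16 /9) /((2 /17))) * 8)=2023 /2324522934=0.00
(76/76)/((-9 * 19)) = -1/171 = -0.01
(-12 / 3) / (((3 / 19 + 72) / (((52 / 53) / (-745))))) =3952 / 54133935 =0.00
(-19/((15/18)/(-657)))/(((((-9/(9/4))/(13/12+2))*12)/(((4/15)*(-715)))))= 7338617/40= 183465.42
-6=-6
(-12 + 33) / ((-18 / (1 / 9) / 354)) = -413 / 9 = -45.89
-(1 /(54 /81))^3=-27 /8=-3.38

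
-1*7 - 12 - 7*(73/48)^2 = -81079/2304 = -35.19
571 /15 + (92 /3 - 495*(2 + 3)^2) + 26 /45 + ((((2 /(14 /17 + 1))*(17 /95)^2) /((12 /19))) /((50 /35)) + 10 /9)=-32613180227 /2650500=-12304.54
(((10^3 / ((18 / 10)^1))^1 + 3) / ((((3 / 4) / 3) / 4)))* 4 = 321728 / 9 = 35747.56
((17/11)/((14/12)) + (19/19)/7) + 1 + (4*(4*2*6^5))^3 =1186340661243150526/77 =15407021574586370.47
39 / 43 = 0.91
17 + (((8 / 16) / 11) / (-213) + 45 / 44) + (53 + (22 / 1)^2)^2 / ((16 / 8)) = 1351466041 / 9372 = 144202.52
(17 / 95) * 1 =17 / 95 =0.18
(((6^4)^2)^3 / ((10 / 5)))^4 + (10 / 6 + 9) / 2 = 94519476779524147294081346521709754128637689593888146924634254393735118864 / 3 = 31506492259841382431360450000000000000000000000000000000000000000000000000.00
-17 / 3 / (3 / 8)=-136 / 9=-15.11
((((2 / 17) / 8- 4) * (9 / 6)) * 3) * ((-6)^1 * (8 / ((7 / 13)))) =190242 / 119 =1598.67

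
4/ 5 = 0.80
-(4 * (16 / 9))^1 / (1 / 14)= -896 / 9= -99.56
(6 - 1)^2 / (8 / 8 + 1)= 25 / 2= 12.50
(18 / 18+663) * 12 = 7968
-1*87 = -87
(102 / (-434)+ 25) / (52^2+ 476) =2687 / 345030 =0.01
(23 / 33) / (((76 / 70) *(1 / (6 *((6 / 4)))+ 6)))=483 / 4598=0.11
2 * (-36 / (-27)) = 8 / 3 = 2.67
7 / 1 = 7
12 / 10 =6 / 5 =1.20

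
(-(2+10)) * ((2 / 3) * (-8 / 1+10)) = -16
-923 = -923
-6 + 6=0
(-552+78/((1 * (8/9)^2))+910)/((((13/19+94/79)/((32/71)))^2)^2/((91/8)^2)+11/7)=314538878734481621409280/2673385816901576096433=117.66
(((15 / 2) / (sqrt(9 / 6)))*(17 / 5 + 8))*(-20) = -1396.21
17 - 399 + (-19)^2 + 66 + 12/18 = 137/3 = 45.67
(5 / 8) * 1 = 5 / 8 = 0.62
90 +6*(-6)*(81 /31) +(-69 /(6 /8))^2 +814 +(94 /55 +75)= 9350.64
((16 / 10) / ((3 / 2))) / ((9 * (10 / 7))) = 56 / 675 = 0.08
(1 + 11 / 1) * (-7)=-84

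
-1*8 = -8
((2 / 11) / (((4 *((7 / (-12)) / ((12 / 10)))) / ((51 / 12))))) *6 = -918 / 385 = -2.38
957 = 957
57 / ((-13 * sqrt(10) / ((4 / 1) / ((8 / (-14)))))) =399 * sqrt(10) / 130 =9.71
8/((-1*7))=-8/7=-1.14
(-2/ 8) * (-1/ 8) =1/ 32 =0.03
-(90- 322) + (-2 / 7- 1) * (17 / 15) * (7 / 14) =16189 / 70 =231.27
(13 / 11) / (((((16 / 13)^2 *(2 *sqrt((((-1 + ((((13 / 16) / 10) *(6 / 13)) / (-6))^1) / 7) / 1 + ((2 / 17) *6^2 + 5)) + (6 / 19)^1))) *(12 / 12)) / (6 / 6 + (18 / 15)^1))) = 2197 *sqrt(174481370) / 103716480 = 0.28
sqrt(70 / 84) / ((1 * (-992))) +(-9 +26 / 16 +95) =701 / 8 - sqrt(30) / 5952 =87.62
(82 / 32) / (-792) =-41 / 12672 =-0.00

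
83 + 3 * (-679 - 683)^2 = 5565215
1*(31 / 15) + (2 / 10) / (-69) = 712 / 345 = 2.06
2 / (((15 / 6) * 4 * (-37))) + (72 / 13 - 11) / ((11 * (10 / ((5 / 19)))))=-18569 / 1005290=-0.02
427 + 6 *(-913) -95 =-5146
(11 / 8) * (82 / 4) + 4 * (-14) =-445 / 16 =-27.81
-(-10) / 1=10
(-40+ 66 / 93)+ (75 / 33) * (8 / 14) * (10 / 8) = -89911 / 2387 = -37.67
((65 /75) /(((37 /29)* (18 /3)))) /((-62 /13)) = -4901 /206460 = -0.02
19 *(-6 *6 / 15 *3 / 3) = -45.60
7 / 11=0.64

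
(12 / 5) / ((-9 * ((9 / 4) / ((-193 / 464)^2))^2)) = -1387488001 / 879970728960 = -0.00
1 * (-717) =-717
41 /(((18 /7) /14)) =2009 /9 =223.22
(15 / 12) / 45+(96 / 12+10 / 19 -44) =-24245 / 684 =-35.45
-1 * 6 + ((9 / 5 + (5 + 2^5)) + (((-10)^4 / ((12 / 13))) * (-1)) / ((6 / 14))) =-1136024 / 45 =-25244.98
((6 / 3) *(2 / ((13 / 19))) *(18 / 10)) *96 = 65664 / 65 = 1010.22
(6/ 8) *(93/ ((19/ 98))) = 359.76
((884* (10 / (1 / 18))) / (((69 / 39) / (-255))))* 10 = -5274828000 / 23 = -229340347.83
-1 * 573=-573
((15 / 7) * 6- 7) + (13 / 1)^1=132 / 7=18.86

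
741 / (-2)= -370.50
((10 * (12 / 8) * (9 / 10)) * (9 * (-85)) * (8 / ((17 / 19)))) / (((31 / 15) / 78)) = -108037800 / 31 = -3485090.32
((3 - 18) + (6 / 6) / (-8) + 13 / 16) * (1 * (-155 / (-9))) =-246.49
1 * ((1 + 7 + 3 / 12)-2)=25 / 4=6.25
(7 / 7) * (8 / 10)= 4 / 5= 0.80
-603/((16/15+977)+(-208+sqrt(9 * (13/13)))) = -9045/11596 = -0.78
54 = 54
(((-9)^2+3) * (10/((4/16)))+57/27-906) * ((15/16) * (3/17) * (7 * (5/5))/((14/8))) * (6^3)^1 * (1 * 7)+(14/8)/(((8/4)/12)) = 83557257/34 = 2457566.38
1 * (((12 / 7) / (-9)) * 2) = -8 / 21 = -0.38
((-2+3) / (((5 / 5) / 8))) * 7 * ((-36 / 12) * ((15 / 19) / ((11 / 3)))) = -36.17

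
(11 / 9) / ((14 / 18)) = 11 / 7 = 1.57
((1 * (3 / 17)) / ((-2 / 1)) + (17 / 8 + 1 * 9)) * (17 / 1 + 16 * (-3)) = -342.14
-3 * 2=-6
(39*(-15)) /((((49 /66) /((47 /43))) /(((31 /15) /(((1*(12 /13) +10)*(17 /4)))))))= -97508268 /2543149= -38.34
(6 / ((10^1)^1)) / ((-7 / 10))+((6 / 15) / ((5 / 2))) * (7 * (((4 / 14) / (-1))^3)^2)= -359894 / 420175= -0.86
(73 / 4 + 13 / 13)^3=456533 / 64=7133.33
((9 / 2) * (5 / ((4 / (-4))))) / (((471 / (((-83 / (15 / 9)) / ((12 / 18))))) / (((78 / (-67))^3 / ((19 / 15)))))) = -3988016370 / 897176029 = -4.45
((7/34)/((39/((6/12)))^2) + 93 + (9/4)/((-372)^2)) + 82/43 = 6490054161107/68383283904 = 94.91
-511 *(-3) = 1533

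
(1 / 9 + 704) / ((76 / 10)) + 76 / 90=159869 / 1710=93.49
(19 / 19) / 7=0.14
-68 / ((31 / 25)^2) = -44.22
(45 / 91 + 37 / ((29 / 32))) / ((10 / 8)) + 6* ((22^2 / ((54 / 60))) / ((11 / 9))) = 35270996 / 13195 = 2673.06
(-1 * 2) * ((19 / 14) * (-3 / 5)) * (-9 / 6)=-171 / 70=-2.44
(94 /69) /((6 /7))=329 /207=1.59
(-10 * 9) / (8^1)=-45 / 4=-11.25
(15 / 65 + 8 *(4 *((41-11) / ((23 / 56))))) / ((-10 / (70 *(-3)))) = 14677929 / 299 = 49090.06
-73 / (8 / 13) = -118.62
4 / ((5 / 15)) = 12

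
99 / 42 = 33 / 14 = 2.36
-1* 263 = -263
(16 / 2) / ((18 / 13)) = 52 / 9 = 5.78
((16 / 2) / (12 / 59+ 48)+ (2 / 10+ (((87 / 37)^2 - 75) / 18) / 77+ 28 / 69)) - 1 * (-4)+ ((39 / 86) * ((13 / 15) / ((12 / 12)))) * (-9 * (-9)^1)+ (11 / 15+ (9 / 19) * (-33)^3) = -21746997641243443 / 1280327227830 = -16985.50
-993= -993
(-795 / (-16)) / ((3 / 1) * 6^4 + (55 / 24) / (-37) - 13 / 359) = 31679955 / 2478864014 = 0.01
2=2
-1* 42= -42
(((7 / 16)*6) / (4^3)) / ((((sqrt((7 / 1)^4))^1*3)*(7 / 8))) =1 / 3136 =0.00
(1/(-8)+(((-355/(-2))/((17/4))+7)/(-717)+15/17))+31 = 3090091/97512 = 31.69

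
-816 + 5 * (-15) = -891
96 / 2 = 48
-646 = -646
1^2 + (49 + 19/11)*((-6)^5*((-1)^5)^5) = 4339019/11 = 394456.27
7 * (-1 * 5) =-35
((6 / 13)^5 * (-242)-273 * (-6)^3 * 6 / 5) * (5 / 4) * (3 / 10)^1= 49258884294 / 1856465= 26533.70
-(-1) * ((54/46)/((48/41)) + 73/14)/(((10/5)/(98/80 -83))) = -10477013/41216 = -254.20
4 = 4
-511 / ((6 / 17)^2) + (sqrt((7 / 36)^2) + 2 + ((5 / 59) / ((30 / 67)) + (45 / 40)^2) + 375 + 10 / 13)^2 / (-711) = -597372081656484625 / 138773101768704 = -4304.67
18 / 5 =3.60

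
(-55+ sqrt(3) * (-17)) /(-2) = 17 * sqrt(3) /2+ 55 /2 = 42.22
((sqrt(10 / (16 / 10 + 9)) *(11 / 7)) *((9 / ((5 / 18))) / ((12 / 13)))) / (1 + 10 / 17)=2431 *sqrt(106) / 742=33.73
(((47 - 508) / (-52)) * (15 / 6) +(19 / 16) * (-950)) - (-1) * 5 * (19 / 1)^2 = 18175 / 26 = 699.04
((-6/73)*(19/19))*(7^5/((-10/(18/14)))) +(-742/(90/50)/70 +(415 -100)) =1598873/3285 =486.72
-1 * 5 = -5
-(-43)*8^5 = 1409024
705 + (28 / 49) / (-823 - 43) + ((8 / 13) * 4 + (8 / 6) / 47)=3930685033 / 5555823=707.49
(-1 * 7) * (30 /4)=-105 /2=-52.50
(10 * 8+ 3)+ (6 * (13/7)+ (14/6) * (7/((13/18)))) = 10625/91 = 116.76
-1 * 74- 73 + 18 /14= -1020 /7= -145.71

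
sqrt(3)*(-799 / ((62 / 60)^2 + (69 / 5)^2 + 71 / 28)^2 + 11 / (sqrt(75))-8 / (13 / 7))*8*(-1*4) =-352 / 5 + 672808401182848*sqrt(3) / 4856938712197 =169.53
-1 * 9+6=-3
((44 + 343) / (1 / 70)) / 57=9030 / 19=475.26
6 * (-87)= -522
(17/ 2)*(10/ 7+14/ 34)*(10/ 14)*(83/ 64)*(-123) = -11178855/ 6272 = -1782.34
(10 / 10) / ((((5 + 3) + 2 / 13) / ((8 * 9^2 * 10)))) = 42120 / 53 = 794.72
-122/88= -61/44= -1.39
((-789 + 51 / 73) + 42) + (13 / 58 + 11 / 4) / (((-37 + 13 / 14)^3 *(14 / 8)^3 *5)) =-203474145134736 / 272643402125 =-746.30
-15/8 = -1.88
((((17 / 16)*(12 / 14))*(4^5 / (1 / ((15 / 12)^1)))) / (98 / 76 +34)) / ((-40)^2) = 323 / 15645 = 0.02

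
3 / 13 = 0.23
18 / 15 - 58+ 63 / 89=-24961 / 445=-56.09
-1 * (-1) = 1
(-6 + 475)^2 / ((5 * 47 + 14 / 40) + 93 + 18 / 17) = 74786740 / 111999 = 667.74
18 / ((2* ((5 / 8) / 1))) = 72 / 5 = 14.40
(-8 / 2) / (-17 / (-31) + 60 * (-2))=124 / 3703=0.03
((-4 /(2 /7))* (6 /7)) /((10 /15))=-18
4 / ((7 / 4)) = 16 / 7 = 2.29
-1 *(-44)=44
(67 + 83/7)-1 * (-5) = 587/7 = 83.86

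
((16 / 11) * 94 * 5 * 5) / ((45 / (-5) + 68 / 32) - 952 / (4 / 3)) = -300800 / 63437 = -4.74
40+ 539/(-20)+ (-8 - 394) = -7779/20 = -388.95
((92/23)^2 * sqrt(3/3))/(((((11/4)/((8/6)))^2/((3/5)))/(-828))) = -1130496/605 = -1868.59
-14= -14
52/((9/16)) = 832/9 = 92.44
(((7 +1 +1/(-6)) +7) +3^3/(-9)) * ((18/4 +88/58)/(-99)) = -24779/34452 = -0.72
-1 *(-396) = 396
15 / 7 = 2.14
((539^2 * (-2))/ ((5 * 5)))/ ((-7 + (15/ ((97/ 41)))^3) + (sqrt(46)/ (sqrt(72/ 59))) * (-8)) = -67480083081462662226/ 691394592580371275 - 725987579531934027 * sqrt(1357)/ 1382789185160742550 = -116.94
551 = 551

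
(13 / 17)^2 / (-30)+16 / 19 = 135509 / 164730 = 0.82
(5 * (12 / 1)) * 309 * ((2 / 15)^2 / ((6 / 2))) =1648 / 15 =109.87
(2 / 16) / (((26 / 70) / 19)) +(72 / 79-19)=-96081 / 8216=-11.69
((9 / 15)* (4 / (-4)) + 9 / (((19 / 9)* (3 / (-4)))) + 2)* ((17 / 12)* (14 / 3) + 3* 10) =-268213 / 1710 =-156.85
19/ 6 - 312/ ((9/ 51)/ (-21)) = 222787/ 6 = 37131.17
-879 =-879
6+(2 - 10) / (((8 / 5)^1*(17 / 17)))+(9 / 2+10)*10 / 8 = 153 / 8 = 19.12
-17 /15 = -1.13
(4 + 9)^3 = 2197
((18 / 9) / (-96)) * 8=-1 / 6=-0.17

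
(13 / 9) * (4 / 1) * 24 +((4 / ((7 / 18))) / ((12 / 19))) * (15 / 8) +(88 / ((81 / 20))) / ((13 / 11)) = 5530843 / 29484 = 187.59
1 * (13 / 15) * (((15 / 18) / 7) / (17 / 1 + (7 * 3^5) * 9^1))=13 / 1931076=0.00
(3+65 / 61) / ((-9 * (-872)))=31 / 59841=0.00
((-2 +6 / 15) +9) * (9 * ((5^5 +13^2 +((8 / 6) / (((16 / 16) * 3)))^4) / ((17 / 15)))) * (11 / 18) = 4398080665 / 37179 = 118294.75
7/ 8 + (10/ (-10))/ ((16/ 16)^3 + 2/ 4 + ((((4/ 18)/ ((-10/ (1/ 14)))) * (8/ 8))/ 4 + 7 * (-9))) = 1105027/ 1239848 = 0.89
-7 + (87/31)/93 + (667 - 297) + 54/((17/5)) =6190294/16337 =378.91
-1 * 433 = -433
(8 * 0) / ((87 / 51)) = 0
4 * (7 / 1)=28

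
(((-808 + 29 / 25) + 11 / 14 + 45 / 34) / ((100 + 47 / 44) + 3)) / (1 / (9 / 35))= -1.99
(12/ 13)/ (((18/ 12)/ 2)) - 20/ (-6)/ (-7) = 206/ 273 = 0.75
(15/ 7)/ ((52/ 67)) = 1005/ 364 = 2.76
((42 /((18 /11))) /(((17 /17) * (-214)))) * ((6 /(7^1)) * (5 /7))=-55 /749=-0.07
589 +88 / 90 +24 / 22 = 292579 / 495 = 591.07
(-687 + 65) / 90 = -311 / 45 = -6.91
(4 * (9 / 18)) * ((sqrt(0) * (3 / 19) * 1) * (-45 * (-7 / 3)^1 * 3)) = 0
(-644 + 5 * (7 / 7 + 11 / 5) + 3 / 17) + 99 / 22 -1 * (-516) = -3649 / 34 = -107.32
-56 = -56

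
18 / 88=9 / 44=0.20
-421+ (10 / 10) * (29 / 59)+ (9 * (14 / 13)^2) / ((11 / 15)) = -44560650 / 109681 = -406.28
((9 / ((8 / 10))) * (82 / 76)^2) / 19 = 75645 / 109744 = 0.69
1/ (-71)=-1/ 71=-0.01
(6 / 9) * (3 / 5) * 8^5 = 65536 / 5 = 13107.20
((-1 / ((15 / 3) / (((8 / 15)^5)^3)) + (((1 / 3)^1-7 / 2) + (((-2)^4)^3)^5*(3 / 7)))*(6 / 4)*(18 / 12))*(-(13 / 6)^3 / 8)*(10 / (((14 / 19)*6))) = -632227726873026974812302363848628684979661 / 197745874593750000000000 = -3197172776281064852.43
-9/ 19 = -0.47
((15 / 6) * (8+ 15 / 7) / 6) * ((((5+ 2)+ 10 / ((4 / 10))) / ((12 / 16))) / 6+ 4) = 8875 / 189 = 46.96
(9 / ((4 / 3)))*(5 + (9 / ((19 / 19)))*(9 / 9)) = 189 / 2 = 94.50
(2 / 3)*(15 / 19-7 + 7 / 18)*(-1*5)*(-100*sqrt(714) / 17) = -995500*sqrt(714) / 8721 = -3050.17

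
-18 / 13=-1.38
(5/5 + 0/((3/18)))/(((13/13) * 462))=0.00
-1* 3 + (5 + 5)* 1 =7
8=8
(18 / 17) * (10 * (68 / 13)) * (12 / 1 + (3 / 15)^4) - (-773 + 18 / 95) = 3414097 / 2375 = 1437.51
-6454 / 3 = -2151.33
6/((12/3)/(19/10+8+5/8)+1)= 2526/581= 4.35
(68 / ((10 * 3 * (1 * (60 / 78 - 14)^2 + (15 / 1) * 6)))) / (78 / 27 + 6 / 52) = 224094 / 78725455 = 0.00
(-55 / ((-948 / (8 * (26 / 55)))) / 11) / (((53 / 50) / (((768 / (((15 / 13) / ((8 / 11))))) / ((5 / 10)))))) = 27688960 / 1519881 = 18.22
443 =443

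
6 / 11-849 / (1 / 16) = -149418 / 11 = -13583.45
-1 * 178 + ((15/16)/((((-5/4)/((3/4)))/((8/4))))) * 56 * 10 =-808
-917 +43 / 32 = -29301 / 32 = -915.66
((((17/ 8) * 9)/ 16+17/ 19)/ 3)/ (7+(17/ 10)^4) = 3176875/ 70005576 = 0.05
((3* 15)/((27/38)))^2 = 4011.11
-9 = -9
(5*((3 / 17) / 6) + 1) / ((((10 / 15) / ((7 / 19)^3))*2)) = 40131 / 932824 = 0.04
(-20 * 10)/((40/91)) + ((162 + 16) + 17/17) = -276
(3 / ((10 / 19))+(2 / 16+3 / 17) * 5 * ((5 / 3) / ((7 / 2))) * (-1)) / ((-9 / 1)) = -35573 / 64260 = -0.55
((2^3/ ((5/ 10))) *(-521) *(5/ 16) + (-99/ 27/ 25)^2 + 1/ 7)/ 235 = -102565403/ 9253125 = -11.08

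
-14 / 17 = -0.82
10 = 10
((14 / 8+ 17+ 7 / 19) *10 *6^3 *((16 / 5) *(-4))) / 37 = -10043136 / 703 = -14286.11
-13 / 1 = -13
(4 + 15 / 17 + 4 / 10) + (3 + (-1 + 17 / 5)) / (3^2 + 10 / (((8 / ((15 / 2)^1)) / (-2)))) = 4.73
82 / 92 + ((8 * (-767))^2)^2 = 65207753056116777 / 46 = 1417559849046016.89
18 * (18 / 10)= 162 / 5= 32.40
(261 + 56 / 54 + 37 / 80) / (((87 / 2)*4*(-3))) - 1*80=-90768599 / 1127520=-80.50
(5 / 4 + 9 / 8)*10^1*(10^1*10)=2375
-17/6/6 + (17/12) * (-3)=-85/18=-4.72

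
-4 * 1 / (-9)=4 / 9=0.44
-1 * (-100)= 100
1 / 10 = 0.10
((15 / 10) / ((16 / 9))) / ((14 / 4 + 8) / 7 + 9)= 189 / 2384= 0.08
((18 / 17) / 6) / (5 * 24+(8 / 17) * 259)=0.00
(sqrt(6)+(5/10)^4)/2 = 1/32+sqrt(6)/2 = 1.26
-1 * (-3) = 3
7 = 7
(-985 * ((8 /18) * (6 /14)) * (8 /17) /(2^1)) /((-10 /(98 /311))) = 22064 /15861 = 1.39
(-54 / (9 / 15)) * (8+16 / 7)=-6480 / 7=-925.71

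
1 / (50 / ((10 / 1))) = 1 / 5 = 0.20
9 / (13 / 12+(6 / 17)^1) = 1836 / 293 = 6.27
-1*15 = -15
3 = 3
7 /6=1.17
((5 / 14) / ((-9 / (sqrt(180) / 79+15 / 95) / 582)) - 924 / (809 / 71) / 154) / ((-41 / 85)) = 82450*sqrt(5) / 22673+38166955 / 4411477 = 16.78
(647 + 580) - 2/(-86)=52762/43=1227.02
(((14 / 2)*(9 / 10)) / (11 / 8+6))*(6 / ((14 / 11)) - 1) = 936 / 295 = 3.17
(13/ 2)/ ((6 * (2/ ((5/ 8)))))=65/ 192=0.34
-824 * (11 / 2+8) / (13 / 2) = -22248 / 13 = -1711.38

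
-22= -22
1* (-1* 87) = -87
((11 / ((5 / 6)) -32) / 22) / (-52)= 0.02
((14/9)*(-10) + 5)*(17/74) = -2.42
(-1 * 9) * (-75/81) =25/3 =8.33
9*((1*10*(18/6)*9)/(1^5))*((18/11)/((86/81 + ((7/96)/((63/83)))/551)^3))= 127420283451545693061120/38371316439799527811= 3320.72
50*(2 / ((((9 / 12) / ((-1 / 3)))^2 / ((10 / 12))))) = 16.46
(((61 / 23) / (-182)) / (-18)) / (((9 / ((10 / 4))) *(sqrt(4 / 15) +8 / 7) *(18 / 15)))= 7625 / 37006632- 10675 *sqrt(15) / 444079584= 0.00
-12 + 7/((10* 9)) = -1073/90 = -11.92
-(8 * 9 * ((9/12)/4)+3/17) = -465/34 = -13.68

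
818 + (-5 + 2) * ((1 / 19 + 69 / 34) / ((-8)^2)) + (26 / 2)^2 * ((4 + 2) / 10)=919.30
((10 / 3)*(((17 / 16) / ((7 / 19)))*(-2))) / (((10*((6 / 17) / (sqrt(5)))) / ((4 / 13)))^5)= -458613811*sqrt(5) / 189470817900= -0.01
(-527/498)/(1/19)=-10013/498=-20.11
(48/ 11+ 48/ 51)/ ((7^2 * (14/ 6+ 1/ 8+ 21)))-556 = -2868251756/ 5158769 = -556.00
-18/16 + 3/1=15/8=1.88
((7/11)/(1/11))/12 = 7/12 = 0.58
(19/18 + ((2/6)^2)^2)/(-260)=-0.00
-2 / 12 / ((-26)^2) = -1 / 4056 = -0.00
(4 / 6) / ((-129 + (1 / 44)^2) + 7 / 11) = -3872 / 745533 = -0.01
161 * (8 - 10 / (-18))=12397 / 9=1377.44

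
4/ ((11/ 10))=40/ 11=3.64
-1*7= -7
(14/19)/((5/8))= 112/95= 1.18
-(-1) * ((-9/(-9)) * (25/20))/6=5/24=0.21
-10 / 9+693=691.89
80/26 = 3.08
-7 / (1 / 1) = -7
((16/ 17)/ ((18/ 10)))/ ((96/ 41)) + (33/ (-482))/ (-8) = 410387/ 1769904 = 0.23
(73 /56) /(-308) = -0.00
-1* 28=-28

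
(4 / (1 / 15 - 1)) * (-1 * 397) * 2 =23820 / 7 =3402.86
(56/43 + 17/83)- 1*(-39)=144570/3569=40.51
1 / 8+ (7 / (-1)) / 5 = -51 / 40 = -1.28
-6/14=-3/7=-0.43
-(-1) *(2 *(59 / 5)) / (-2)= -59 / 5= -11.80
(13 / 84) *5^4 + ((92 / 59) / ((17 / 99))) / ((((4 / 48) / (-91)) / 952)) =-46785203569 / 4956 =-9440113.71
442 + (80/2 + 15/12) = 1933/4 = 483.25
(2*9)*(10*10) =1800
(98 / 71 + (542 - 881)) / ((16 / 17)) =-407507 / 1136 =-358.72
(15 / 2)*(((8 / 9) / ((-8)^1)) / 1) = -0.83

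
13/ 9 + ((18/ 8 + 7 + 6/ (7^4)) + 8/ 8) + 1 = 1097473/ 86436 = 12.70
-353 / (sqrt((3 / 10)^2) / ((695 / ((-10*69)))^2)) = -34101565 / 28566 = -1193.78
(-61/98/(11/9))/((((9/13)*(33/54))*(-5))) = 7137/29645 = 0.24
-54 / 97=-0.56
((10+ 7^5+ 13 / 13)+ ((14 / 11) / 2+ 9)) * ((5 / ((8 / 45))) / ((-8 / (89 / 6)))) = -77223075 / 88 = -877534.94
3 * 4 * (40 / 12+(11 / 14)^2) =2323 / 49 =47.41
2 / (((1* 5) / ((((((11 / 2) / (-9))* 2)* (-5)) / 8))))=11 / 36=0.31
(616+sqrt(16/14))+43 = 2 * sqrt(14)/7+659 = 660.07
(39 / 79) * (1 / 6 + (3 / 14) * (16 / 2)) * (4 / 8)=13 / 28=0.46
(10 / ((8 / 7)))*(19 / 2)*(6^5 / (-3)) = -215460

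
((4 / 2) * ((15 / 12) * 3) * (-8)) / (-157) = 60 / 157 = 0.38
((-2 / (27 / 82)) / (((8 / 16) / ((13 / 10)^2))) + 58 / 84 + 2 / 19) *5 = -3543353 / 35910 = -98.67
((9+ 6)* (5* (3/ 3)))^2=5625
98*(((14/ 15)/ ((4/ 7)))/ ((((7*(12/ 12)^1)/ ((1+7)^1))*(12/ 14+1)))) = 19208/ 195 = 98.50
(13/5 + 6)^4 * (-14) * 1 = -47863214/625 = -76581.14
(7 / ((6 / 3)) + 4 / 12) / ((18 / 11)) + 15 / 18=343 / 108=3.18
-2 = -2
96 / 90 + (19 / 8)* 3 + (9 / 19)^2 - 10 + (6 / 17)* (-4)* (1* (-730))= 757799911 / 736440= 1029.00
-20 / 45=-4 / 9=-0.44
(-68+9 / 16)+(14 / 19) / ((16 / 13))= -20319 / 304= -66.84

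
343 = 343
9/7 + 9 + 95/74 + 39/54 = 28652/2331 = 12.29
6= 6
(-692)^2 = 478864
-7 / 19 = -0.37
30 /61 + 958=58468 /61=958.49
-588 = -588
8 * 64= 512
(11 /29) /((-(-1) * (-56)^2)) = 11 /90944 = 0.00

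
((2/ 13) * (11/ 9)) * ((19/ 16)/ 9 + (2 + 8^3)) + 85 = 117725/ 648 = 181.67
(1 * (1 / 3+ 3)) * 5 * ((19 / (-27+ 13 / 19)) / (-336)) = 361 / 10080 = 0.04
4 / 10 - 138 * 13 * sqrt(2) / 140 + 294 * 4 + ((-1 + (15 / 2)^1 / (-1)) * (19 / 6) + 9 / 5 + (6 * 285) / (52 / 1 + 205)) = 17855389 / 15420 - 897 * sqrt(2) / 70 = 1139.81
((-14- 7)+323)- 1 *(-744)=1046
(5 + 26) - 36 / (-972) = 838 / 27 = 31.04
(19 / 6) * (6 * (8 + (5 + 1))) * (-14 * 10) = -37240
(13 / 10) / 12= 13 / 120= 0.11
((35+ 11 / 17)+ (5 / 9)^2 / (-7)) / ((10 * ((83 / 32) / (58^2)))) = 18471158848 / 4000185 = 4617.58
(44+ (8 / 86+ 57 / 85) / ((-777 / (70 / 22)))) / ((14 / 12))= 37.71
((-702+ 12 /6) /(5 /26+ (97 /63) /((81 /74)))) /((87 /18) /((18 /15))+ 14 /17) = -3343485600 /37050151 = -90.24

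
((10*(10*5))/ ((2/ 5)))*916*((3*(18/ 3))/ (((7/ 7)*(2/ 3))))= 30915000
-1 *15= -15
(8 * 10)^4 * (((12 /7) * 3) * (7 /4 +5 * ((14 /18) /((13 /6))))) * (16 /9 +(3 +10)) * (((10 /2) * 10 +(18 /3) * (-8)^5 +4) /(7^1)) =-4028109537280000 /13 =-309854579790769.23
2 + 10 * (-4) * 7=-278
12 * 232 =2784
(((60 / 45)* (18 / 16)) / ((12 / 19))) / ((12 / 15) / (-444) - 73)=-10545 / 324128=-0.03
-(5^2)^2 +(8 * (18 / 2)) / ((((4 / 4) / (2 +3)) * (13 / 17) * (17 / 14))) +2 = -3059 / 13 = -235.31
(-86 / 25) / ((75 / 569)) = -48934 / 1875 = -26.10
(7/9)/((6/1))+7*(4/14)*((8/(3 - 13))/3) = -109/270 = -0.40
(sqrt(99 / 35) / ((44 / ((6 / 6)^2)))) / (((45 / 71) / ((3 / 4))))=71 * sqrt(385) / 30800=0.05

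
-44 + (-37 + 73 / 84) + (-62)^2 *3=961957 / 84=11451.87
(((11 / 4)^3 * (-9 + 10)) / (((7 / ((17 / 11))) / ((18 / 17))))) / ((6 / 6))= 1089 / 224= 4.86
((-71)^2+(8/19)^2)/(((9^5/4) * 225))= 1455892/959251005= 0.00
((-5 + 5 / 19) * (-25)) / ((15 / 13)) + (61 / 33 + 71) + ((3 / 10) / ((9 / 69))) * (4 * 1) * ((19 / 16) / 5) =22279199 / 125400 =177.67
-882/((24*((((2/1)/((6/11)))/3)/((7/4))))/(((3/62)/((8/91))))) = -2528253/87296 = -28.96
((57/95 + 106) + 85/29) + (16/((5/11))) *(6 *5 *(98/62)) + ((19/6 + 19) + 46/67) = 3255374809/1806990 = 1801.55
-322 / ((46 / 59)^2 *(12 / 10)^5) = -76146875 / 357696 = -212.88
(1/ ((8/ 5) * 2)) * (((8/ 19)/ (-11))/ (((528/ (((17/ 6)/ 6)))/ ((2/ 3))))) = -85/ 11918016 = -0.00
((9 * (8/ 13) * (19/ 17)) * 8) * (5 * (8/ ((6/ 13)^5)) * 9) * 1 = 43412720/ 51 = 851229.80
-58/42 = -29/21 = -1.38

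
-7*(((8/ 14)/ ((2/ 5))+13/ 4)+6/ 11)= -1609/ 44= -36.57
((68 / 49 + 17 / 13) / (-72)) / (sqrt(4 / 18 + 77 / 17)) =-1717* sqrt(12359) / 11114376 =-0.02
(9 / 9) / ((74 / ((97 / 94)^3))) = 912673 / 61463216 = 0.01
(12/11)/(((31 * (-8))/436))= -654/341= -1.92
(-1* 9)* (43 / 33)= -129 / 11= -11.73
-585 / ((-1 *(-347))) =-585 / 347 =-1.69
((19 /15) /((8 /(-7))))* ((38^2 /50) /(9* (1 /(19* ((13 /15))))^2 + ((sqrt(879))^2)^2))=-2929225117 /70707085191000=-0.00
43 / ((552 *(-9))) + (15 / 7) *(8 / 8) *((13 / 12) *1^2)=80429 / 34776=2.31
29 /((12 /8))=58 /3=19.33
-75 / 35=-15 / 7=-2.14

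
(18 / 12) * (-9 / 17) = -27 / 34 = -0.79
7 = 7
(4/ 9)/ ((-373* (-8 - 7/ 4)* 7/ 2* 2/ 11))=176/ 916461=0.00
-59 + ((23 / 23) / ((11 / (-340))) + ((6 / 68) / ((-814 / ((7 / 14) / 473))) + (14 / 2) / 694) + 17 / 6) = -2372969413627 / 27254937336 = -87.07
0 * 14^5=0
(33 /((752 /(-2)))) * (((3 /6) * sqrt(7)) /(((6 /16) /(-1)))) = 11 * sqrt(7) /94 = 0.31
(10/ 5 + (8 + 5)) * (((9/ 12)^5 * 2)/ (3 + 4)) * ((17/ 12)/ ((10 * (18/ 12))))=1377/ 14336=0.10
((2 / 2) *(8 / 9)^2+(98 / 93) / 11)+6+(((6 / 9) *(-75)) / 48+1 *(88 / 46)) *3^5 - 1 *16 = 1029821621 / 5082264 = 202.63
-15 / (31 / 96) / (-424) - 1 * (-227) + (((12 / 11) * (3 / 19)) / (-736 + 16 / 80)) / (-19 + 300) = 227.11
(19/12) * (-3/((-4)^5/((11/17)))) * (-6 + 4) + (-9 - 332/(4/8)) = -23431377/34816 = -673.01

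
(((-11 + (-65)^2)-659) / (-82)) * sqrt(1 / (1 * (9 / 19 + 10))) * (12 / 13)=-21330 * sqrt(3781) / 106067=-12.37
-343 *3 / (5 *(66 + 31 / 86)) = -88494 / 28535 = -3.10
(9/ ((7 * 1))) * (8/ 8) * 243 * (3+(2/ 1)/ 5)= 37179/ 35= 1062.26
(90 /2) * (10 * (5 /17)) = 2250 /17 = 132.35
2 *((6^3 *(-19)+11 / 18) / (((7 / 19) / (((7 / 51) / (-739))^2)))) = -9823513 / 12784146489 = -0.00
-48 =-48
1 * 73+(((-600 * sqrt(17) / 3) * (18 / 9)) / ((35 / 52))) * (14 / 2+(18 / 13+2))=73 -43200 * sqrt(17) / 7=-25372.45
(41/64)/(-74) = -41/4736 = -0.01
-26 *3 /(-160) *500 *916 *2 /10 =44655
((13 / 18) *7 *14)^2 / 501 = 405769 / 40581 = 10.00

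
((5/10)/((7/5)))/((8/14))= 5/8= 0.62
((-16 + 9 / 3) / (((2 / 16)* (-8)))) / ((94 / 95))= 1235 / 94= 13.14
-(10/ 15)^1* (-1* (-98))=-65.33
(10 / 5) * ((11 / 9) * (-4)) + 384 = 3368 / 9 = 374.22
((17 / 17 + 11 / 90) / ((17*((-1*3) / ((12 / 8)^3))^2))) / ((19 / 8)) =909 / 25840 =0.04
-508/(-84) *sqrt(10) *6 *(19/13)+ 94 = 94+ 4826 *sqrt(10)/91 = 261.70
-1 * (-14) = 14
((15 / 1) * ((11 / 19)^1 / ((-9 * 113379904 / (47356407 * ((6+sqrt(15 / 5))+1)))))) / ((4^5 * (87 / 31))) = -5709077955 / 5815605723136 - 815582565 * sqrt(3) / 5815605723136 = -0.00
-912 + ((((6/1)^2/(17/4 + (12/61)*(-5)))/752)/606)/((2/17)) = -13801690521/15133436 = -912.00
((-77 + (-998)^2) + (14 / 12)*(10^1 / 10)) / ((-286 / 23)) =-137438087 / 1716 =-80092.13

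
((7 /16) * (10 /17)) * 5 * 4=175 /34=5.15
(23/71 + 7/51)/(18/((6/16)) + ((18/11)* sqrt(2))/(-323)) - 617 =-159264742092997/258131640681 + 174515* sqrt(2)/172087760454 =-616.99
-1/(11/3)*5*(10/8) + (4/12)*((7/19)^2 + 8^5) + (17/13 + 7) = 2256816125/206492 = 10929.32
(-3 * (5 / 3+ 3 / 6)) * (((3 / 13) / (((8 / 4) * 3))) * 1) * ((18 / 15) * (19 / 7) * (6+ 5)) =-627 / 70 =-8.96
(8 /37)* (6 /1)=1.30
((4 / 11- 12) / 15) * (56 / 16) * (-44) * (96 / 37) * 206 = 63853.32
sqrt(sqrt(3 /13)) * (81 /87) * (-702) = -1458 * 13^(3 /4) * 3^(1 /4) /29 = -453.00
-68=-68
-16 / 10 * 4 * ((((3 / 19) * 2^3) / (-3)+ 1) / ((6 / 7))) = -1232 / 285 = -4.32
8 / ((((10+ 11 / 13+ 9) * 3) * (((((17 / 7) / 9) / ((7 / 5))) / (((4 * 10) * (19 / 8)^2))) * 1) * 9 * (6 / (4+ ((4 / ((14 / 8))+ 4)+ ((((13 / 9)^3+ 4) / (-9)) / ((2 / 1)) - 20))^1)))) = -30488586037 / 1035955656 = -29.43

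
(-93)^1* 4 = -372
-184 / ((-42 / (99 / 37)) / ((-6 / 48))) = -759 / 518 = -1.47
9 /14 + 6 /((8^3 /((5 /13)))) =15081 /23296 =0.65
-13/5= -2.60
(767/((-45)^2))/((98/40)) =3068/19845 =0.15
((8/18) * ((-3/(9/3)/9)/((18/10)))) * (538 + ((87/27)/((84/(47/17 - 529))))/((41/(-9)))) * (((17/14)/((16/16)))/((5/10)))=-7561490/209223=-36.14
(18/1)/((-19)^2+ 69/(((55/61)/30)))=198/29225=0.01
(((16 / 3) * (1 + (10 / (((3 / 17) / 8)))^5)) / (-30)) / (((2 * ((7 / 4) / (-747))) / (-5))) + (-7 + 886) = -6178636090571627525 / 1701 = -3632355138490080.85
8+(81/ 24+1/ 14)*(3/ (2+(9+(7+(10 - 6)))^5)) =1433601475/ 179200112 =8.00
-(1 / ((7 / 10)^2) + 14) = -786 / 49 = -16.04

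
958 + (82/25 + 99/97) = 2333579/2425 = 962.30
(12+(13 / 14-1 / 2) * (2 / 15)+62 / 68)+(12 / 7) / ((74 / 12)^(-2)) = 78.16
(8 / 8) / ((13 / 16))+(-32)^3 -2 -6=-426072 / 13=-32774.77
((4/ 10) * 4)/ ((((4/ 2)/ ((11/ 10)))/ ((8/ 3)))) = 176/ 75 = 2.35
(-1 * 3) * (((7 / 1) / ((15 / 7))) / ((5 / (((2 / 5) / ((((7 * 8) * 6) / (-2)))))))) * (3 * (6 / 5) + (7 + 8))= 0.09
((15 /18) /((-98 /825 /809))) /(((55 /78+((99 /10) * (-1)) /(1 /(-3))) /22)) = -19719375 /4802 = -4106.49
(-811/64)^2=657721/4096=160.58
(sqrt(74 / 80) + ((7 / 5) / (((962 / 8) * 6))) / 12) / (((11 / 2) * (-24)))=-sqrt(370) / 2640-7 / 5714280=-0.01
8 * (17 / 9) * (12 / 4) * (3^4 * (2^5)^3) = 120324096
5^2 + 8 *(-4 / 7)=143 / 7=20.43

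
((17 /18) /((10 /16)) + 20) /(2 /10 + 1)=484 /27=17.93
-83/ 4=-20.75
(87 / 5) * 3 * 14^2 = 51156 / 5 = 10231.20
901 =901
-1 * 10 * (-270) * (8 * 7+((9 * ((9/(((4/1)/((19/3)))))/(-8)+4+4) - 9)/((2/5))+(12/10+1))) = 7586865/16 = 474179.06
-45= -45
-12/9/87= -4/261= -0.02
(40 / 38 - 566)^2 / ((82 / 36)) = 2073937608 / 14801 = 140121.45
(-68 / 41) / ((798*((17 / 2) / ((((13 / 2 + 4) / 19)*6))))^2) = -36 / 90833737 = -0.00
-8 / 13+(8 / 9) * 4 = 344 / 117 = 2.94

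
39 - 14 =25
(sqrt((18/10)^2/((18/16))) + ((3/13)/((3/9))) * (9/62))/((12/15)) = 405/3224 + 3 * sqrt(2)/2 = 2.25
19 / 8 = 2.38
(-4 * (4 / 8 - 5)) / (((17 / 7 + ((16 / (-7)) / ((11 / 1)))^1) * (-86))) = -77 / 817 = -0.09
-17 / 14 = -1.21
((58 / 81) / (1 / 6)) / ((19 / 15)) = 580 / 171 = 3.39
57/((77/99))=513/7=73.29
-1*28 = -28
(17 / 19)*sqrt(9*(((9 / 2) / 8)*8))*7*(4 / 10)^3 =2.55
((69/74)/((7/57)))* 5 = 19665/518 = 37.96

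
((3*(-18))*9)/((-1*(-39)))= -162/13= -12.46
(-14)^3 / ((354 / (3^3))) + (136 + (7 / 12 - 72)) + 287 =100745 / 708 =142.30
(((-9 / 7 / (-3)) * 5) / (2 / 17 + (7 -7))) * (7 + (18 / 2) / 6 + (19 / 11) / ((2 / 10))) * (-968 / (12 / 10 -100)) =406725 / 133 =3058.08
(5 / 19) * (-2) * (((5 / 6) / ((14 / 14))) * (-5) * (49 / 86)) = 6125 / 4902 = 1.25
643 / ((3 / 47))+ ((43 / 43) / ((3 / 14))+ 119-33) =30493 / 3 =10164.33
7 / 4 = 1.75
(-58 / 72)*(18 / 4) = -29 / 8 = -3.62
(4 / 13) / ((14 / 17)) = 34 / 91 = 0.37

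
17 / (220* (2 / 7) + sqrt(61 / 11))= 575960 / 2126611-833* sqrt(671) / 2126611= 0.26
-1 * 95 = -95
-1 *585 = -585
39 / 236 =0.17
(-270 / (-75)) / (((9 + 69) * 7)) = 3 / 455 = 0.01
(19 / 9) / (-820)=-0.00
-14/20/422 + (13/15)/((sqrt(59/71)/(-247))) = -3211 * sqrt(4189)/885 - 7/4220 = -234.83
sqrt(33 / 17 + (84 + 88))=sqrt(50269) / 17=13.19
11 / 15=0.73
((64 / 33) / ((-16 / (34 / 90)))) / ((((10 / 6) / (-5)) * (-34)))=-2 / 495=-0.00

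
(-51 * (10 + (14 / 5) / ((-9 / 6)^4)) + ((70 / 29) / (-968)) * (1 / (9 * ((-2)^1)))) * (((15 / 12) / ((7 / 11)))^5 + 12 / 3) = -1166939259216033797 / 65222475816960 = -17891.67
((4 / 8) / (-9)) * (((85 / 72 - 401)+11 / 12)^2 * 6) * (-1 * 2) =824895841 / 7776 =106082.28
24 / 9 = 8 / 3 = 2.67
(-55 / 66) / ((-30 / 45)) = 5 / 4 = 1.25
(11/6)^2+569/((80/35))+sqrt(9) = 36763/144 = 255.30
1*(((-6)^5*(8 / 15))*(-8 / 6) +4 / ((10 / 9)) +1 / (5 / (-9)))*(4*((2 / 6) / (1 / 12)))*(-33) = -14602896 / 5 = -2920579.20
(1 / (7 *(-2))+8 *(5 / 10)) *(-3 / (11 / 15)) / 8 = -225 / 112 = -2.01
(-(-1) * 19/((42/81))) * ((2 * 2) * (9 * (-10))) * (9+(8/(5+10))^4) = -119790.16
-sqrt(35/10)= -sqrt(14)/2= -1.87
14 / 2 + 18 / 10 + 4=12.80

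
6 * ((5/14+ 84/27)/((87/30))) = 4370/609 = 7.18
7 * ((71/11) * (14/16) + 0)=3479/88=39.53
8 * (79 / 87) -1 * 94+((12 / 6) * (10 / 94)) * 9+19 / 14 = -4777957 / 57246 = -83.46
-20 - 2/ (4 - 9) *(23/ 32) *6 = -731/ 40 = -18.28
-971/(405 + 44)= -971/449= -2.16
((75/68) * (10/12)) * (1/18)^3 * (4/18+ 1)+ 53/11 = 378348629/78522048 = 4.82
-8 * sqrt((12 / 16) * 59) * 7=-28 * sqrt(177)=-372.52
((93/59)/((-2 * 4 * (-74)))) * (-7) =-651/34928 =-0.02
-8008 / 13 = -616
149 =149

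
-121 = -121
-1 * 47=-47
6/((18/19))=6.33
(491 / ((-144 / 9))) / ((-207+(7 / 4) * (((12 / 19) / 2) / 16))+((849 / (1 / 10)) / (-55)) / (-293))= 60134734 / 404533821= 0.15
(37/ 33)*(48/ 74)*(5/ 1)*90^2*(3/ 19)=972000/ 209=4650.72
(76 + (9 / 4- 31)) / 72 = 21 / 32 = 0.66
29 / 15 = 1.93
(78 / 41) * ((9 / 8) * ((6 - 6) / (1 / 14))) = 0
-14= -14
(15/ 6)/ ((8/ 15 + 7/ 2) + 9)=75/ 391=0.19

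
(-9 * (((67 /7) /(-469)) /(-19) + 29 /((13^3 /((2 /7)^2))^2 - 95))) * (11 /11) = -104306389857 /10789514373659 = -0.01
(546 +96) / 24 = 107 / 4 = 26.75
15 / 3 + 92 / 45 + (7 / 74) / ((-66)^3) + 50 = 6068018317 / 106373520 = 57.04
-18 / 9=-2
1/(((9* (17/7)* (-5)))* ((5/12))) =-28/1275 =-0.02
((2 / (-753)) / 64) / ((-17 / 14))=7 / 204816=0.00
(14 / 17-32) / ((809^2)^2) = -530 / 7281871449137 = -0.00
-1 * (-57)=57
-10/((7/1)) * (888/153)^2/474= -438080/4315059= -0.10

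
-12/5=-2.40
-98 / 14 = -7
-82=-82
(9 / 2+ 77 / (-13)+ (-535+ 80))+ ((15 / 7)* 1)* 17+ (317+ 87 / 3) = -13467 / 182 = -73.99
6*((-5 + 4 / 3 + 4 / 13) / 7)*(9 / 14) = -1179 / 637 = -1.85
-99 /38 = -2.61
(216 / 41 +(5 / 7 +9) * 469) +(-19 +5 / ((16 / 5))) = 4543.83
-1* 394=-394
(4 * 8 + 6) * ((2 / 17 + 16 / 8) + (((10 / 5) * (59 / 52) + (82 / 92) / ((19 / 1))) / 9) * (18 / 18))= 458740 / 5083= 90.25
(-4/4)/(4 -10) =0.17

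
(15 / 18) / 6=5 / 36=0.14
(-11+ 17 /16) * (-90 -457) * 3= 260919 /16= 16307.44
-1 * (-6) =6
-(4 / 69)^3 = -0.00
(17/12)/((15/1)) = 17/180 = 0.09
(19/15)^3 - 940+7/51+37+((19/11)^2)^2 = -749245069852/840027375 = -891.93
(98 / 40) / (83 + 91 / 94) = 2303 / 78930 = 0.03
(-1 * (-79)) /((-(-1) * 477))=79 /477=0.17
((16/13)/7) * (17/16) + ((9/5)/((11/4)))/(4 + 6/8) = 30869/95095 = 0.32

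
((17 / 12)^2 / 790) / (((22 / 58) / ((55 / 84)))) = 8381 / 1911168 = 0.00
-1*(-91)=91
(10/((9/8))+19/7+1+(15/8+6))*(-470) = -2425435/252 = -9624.74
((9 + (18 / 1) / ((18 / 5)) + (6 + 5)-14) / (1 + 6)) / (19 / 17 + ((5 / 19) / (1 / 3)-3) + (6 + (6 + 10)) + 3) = 323 / 4914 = 0.07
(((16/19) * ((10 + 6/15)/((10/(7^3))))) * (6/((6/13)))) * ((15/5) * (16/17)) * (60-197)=-12198111744/8075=-1510602.07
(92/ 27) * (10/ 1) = 920/ 27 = 34.07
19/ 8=2.38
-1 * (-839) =839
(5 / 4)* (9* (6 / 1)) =135 / 2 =67.50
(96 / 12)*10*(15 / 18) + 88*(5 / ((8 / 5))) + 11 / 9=3086 / 9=342.89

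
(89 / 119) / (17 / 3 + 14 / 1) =267 / 7021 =0.04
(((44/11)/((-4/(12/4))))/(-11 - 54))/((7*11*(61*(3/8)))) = 8/305305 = 0.00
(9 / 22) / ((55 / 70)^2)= 882 / 1331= 0.66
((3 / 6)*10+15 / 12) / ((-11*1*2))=-25 / 88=-0.28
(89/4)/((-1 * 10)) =-89/40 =-2.22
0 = 0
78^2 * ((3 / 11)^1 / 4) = 4563 / 11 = 414.82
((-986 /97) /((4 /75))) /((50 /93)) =-354.50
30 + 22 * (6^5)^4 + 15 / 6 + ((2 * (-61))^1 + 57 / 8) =643483885451083117 / 8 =80435485681385389.62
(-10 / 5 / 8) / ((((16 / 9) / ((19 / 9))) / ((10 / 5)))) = -19 / 32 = -0.59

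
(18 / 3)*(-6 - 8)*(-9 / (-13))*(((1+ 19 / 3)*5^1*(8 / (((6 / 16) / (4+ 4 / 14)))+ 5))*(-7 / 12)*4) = 6237000 / 13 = 479769.23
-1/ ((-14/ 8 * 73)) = 4/ 511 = 0.01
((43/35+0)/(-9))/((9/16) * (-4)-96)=172/123795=0.00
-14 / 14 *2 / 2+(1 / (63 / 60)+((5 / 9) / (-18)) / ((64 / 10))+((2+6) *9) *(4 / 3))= 3481745 / 36288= 95.95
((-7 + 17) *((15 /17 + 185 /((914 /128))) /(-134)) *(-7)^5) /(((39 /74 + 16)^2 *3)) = 95778660994100 /2335684038801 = 41.01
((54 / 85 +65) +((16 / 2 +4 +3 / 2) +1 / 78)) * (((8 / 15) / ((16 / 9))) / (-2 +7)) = 4.75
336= 336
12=12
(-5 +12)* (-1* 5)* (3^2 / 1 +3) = -420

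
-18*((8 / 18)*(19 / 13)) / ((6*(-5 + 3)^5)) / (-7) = -19 / 2184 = -0.01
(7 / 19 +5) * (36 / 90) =204 / 95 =2.15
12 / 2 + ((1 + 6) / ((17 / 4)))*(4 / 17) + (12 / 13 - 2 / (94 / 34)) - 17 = -1838679 / 176579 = -10.41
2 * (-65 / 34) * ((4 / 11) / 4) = -65 / 187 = -0.35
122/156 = 61/78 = 0.78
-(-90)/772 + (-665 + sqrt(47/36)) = -256645/386 + sqrt(47)/6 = -663.74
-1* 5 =-5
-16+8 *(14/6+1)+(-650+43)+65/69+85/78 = -1066177/1794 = -594.30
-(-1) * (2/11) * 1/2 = 1/11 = 0.09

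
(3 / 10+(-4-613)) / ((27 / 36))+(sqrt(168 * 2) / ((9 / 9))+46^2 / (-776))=-2400731 / 2910+4 * sqrt(21)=-806.66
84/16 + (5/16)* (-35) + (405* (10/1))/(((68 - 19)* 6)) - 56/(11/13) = -501001/8624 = -58.09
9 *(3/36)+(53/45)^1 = 347/180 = 1.93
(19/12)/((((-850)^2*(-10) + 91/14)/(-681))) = 4313/28899974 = 0.00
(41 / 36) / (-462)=-41 / 16632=-0.00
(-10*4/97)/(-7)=40/679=0.06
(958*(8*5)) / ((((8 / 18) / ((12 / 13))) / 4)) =4138560 / 13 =318350.77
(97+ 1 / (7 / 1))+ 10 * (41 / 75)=10774 / 105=102.61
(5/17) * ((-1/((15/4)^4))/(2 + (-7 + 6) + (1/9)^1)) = -0.00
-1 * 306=-306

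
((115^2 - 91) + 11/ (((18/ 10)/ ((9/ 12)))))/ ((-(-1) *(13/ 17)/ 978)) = 436884173/ 26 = 16803237.42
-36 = -36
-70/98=-5/7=-0.71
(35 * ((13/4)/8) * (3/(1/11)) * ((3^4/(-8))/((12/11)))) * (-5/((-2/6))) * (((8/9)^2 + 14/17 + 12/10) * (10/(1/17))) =-3999470475/128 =-31245863.09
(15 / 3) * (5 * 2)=50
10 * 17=170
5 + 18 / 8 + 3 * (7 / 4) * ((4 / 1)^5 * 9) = 193565 / 4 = 48391.25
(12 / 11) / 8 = 3 / 22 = 0.14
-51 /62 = -0.82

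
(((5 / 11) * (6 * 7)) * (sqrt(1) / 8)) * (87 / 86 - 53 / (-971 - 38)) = 2.54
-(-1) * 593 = 593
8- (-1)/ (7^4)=19209/ 2401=8.00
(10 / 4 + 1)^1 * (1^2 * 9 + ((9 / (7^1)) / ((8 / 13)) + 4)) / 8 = 845 / 128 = 6.60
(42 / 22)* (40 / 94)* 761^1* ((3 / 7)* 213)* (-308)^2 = 251620205760 / 47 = 5353621399.15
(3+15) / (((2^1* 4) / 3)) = 27 / 4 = 6.75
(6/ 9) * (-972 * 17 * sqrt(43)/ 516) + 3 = 3 - 918 * sqrt(43)/ 43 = -136.99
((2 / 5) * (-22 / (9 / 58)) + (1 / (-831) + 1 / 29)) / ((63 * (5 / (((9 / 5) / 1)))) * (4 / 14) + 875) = -20488186 / 334373625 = -0.06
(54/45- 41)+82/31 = -5759/155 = -37.15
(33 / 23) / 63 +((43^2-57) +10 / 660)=19042195 / 10626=1792.04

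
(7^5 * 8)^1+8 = 134464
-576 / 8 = -72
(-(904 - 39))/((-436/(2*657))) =568305/218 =2606.90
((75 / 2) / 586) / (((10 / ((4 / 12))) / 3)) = 15 / 2344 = 0.01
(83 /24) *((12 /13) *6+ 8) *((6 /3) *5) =18260 /39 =468.21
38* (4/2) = 76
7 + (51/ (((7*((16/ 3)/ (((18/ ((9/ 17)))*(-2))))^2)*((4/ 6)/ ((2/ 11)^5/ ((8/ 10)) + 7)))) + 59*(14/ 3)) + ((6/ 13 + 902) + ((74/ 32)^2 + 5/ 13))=13627.00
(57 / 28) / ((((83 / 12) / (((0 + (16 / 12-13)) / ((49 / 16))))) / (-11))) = 50160 / 4067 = 12.33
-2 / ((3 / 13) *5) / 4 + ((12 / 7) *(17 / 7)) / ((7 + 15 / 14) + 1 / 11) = 6751 / 87990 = 0.08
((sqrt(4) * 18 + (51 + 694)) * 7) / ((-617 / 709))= -3876103 / 617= -6282.18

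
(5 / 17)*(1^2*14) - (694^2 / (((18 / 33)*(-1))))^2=-119292236867438 / 153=-779687822662.99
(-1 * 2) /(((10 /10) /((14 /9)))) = -28 /9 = -3.11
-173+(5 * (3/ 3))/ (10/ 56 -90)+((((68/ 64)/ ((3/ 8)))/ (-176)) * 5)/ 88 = -8089146371/ 46742784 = -173.06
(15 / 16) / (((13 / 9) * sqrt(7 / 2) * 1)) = 135 * sqrt(14) / 1456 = 0.35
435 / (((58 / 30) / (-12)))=-2700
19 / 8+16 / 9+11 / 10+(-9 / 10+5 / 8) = 224 / 45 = 4.98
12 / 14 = 0.86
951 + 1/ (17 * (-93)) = 951.00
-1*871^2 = -758641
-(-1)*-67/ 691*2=-134/ 691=-0.19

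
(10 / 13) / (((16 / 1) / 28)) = 1.35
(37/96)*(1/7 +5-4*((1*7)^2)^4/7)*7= -26662163/3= -8887387.67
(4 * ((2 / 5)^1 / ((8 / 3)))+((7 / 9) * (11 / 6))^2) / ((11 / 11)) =38393 / 14580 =2.63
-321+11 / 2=-315.50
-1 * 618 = -618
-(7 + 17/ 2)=-31/ 2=-15.50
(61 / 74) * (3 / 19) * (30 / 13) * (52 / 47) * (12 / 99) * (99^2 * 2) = 26088480 / 33041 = 789.58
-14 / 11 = -1.27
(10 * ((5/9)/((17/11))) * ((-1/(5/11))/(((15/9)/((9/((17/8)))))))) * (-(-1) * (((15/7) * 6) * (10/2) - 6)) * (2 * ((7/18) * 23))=-356224/17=-20954.35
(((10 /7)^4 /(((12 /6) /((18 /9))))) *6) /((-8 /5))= -37500 /2401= -15.62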